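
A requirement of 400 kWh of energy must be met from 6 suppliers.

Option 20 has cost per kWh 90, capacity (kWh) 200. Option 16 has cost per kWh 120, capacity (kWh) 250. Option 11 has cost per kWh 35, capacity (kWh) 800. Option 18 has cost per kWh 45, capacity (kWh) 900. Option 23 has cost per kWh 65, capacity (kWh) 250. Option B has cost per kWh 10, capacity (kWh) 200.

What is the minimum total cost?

Cheapest first:
Option B at 10: take all 200 kWh ; 200 still needed.
Take 200 from Option 11 at 35 to finish.
Option 18, Option 23, Option 20, Option 16: unused.
Cost = 200×10 + 200×35 = 9000.

9000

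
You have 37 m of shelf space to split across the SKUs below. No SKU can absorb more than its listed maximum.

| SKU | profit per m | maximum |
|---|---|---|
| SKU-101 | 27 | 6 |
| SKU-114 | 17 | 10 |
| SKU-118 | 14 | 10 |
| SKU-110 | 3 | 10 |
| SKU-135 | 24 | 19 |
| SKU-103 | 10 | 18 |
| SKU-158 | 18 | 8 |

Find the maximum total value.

830

Rank by profit per m: SKU-101 27 > SKU-135 24 > SKU-158 18 > SKU-114 17 > SKU-118 14 > SKU-103 10 > SKU-110 3.
Give SKU-101 6 to hit its cap of 6 ; 31 left.
Give SKU-135 19 to hit its cap of 19 ; 12 left.
Give SKU-158 8 to hit its cap of 8 ; 4 left.
SKU-114 has room for 10 but only 4 remain, so it gets 4.
Total = 27×6 + 17×4 + 24×19 + 18×8 = 830.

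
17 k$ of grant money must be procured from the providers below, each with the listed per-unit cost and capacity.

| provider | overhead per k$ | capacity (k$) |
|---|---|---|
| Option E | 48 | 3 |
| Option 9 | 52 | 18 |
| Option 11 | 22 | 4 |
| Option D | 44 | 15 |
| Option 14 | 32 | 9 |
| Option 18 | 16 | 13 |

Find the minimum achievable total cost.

296

Cheapest first:
Option 18 at 16: take all 13 k$ → 4 still needed.
Option 11 (22): use full 4 → 0 k$ to go.
Option 14, Option D, Option E, Option 9: unused.
Cost = 13×16 + 4×22 = 296.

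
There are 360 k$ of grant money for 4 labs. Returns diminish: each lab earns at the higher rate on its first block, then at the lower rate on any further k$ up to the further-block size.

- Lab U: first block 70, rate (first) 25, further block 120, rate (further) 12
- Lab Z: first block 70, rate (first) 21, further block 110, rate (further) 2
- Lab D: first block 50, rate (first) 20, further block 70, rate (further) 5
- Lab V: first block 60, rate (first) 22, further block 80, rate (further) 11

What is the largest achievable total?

Rank every tier by rate: Lab U/first 25 > Lab V/first 22 > Lab Z/first 21 > Lab D/first 20 > Lab U/second 12 > Lab V/second 11 > Lab D/second 5 > Lab Z/second 2.
Lab U/first (25): +70 — 290 left.
Lab V first at 22: fill all 60 — 230 left.
Fill Lab Z first block (70 at 21) — 160 left.
Lab D first at 20: fill all 50 — 110 left.
Lab U second at 12: only 110 left, fill 110.
Total = 25×70 + 22×60 + 21×70 + 20×50 + 12×110 = 6860.

6860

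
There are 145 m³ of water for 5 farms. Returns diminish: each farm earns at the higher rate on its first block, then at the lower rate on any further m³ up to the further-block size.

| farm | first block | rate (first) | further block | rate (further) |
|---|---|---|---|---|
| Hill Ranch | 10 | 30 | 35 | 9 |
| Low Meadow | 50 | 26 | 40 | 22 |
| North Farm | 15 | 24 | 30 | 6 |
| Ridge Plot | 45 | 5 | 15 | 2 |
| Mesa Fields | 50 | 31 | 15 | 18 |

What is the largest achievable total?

3950

Treat each block as its own option and order by rate: Mesa Fields/tier1 31 > Hill Ranch/tier1 30 > Low Meadow/tier1 26 > North Farm/tier1 24 > Low Meadow/tier2 22 > Mesa Fields/tier2 18 > Hill Ranch/tier2 9 > North Farm/tier2 6 > Ridge Plot/tier1 5 > Ridge Plot/tier2 2.
Fill Mesa Fields tier1 block (50 at 31) — 95 left.
Hill Ranch/tier1 (30): +10 — 85 left.
Low Meadow tier1 at 26: fill all 50 — 35 left.
North Farm tier1 at 24: fill all 15 — 20 left.
Low Meadow/tier2: +20 of 40 at 22; pool empty.
Total = 31×50 + 30×10 + 26×50 + 24×15 + 22×20 = 3950.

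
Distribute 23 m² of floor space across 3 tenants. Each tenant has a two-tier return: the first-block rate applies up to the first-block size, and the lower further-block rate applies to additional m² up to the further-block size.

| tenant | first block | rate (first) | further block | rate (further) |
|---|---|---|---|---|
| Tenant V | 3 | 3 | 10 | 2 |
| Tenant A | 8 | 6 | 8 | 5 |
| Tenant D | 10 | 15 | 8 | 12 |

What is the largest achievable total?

Rank every tier by rate: Tenant D/first 15 > Tenant D/second 12 > Tenant A/first 6 > Tenant A/second 5 > Tenant V/first 3 > Tenant V/second 2.
Tenant D/first (15): +10 → 13 left.
Tenant D second at 12: fill all 8 → 5 left.
5 remain; put them into Tenant A first at 6.
Total = 15×10 + 12×8 + 6×5 = 276.

276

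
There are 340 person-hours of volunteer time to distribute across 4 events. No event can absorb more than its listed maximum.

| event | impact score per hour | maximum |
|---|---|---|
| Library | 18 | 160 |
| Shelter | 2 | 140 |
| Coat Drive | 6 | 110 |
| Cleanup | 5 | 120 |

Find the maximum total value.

3890

Order the events by impact score per hour: Library 18 > Coat Drive 6 > Cleanup 5 > Shelter 2.
Library takes 160 to reach its cap of 160 — 180 left.
Coat Drive: +110 to 110 (cap) — 70 left.
Cleanup has room for 120 but only 70 remain, so it gets 70.
Total = 18×160 + 6×110 + 5×70 = 3890.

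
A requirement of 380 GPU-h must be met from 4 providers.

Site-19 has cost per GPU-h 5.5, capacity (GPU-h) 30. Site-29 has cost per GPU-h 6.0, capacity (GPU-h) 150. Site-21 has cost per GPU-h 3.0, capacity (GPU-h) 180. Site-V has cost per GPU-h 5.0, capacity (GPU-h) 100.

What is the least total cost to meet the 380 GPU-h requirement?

Cheapest first:
Site-21 (3.0): use full 180 — 200 GPU-h to go.
Take 100 from Site-V at 5.0 — need 100 more.
Site-19 at 5.5: take all 30 GPU-h — 70 still needed.
Site-29 at 6.0: take 70 of its 150 — requirement met.
Cost = 180×3.0 + 100×5.0 + 30×5.5 + 70×6.0 = 1625.

1625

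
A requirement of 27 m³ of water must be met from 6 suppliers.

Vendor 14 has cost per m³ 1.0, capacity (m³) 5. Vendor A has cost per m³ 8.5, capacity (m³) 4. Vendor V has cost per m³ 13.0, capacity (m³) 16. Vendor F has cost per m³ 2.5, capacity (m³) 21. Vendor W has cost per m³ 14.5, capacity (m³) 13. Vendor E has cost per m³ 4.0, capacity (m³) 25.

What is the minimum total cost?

61.5

Use suppliers in increasing cost order.
Take 5 from Vendor 14 at 1.0 → need 22 more.
Vendor F (2.5): use full 21 → 1 m³ to go.
Vendor E (4.0): take the remaining 1 → done.
Vendor A, Vendor V, Vendor W: unused.
Cost = 5×1.0 + 21×2.5 + 1×4.0 = 61.5.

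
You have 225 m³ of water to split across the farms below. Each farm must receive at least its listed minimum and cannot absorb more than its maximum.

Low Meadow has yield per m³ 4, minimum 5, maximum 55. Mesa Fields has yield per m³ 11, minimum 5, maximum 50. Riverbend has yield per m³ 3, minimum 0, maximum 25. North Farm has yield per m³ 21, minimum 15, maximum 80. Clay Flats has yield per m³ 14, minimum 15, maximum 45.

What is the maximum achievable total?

Meeting every minimum uses 5+5+0+15+15 = 40 m³, leaving 185.
Order the farms by yield per m³: North Farm 21 > Clay Flats 14 > Mesa Fields 11 > Low Meadow 4 > Riverbend 3.
North Farm: +65 to 80 (cap) ; 120 left.
Clay Flats: +30 to 45 (cap) ; 90 left.
Give Mesa Fields 45 more to hit its cap of 50 ; 45 left.
Low Meadow: +45 (room for 50) → 50. Pool exhausted.
Total = 4×50 + 11×50 + 21×80 + 14×45 = 3060.

3060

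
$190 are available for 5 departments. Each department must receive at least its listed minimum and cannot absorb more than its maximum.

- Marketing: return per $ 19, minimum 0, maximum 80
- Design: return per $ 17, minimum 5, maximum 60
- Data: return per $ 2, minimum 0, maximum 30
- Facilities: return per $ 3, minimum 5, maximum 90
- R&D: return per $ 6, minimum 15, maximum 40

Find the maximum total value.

2810

Meeting every minimum uses 0+5+0+5+15 = 25 $, leaving 165.
Rank by return per $: Marketing 19 > Design 17 > R&D 6 > Facilities 3 > Data 2.
Marketing: +80 to 80 (cap) ; 85 left.
Design: +55 to 60 (cap) ; 30 left.
R&D: +25 to 40 (cap) ; 5 left.
Only 5 left; Facilities takes them to reach 10.
Total = 19×80 + 17×60 + 3×10 + 6×40 = 2810.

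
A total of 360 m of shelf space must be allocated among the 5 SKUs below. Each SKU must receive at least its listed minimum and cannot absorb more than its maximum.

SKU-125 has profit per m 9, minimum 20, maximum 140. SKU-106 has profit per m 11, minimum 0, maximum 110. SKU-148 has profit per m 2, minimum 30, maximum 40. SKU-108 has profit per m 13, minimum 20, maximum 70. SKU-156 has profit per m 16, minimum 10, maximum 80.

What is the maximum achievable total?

4090

Meeting every minimum uses 20+0+30+20+10 = 80 m, leaving 280.
Highest profit per m first: SKU-156 16 > SKU-108 13 > SKU-106 11 > SKU-125 9 > SKU-148 2.
SKU-156 takes 70 more to reach its cap of 80 — 210 left.
SKU-108 takes 50 more to reach its cap of 70 — 160 left.
SKU-106: +110 to 110 (cap) — 50 left.
Only 50 left; SKU-125 takes them to reach 70.
Total = 9×70 + 11×110 + 2×30 + 13×70 + 16×80 = 4090.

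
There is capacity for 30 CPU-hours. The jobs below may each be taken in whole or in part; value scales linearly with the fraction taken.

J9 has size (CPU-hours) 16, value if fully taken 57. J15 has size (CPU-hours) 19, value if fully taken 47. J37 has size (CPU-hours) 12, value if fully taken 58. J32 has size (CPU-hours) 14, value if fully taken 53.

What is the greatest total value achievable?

Best value per unit of size first: J37 58/12≈4.83, J32 53/14≈3.79, J9 57/16≈3.56, J15 47/19≈2.47.
Take all of J37 (12 CPU-hours, value 58) — 18 CPU-hours left.
Take all of J32 (14 CPU-hours, value 53) — 4 CPU-hours left.
4 CPU-hours left: a 4/16 share of J9 gives 57×4/16 = 14.25.
Total value = 125.25.

125.25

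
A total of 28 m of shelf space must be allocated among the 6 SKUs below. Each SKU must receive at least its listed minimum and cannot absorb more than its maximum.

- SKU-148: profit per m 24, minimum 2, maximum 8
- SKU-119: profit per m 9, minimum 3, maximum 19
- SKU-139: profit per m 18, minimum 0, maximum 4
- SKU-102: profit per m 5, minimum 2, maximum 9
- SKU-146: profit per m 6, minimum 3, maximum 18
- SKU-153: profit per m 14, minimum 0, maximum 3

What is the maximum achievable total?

Meeting every minimum uses 2+3+0+2+3+0 = 10 m, leaving 18.
Highest profit per m first: SKU-148 24 > SKU-139 18 > SKU-153 14 > SKU-119 9 > SKU-146 6 > SKU-102 5.
SKU-148: +6 to 8 (cap) → 12 left.
SKU-139 takes 4 more to reach its cap of 4 → 8 left.
SKU-153: +3 to 3 (cap) → 5 left.
Only 5 left; SKU-119 takes them to reach 8.
Total = 24×8 + 9×8 + 18×4 + 5×2 + 6×3 + 14×3 = 406.

406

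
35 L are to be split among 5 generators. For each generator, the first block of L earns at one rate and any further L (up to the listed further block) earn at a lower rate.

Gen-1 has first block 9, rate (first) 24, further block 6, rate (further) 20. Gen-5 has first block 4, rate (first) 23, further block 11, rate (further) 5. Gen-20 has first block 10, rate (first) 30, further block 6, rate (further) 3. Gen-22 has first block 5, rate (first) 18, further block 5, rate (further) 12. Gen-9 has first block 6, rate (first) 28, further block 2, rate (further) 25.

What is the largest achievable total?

906

Treat each block as its own option and order by rate: Gen-20/first 30 > Gen-9/first 28 > Gen-9/second 25 > Gen-1/first 24 > Gen-5/first 23 > Gen-1/second 20 > Gen-22/first 18 > Gen-22/second 12 > Gen-5/second 5 > Gen-20/second 3.
Gen-20/first (30): +10 — 25 left.
Gen-9/first (28): +6 — 19 left.
Gen-9 second at 25: fill all 2 — 17 left.
Gen-1 first at 24: fill all 9 — 8 left.
Gen-5 first at 23: fill all 4 — 4 left.
Gen-1 second at 20: only 4 left, fill 4.
Total = 30×10 + 28×6 + 25×2 + 24×9 + 23×4 + 20×4 = 906.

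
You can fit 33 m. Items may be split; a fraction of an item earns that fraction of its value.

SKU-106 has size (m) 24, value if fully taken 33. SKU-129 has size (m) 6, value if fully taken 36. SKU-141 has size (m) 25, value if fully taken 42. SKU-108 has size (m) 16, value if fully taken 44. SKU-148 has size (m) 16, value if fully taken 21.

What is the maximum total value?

Best value per unit of size first: SKU-129 36/6≈6, SKU-108 44/16≈2.75, SKU-141 42/25≈1.68, SKU-106 33/24≈1.38, SKU-148 21/16≈1.31.
SKU-129: take in full, 6 m for value 36 ; 27 left.
All 16 m of SKU-108 fit (value 44) ; 11 remain.
Fill the last 11 m with part of SKU-141: 11/25 of it earns 18.48.
Total value = 98.48.

98.48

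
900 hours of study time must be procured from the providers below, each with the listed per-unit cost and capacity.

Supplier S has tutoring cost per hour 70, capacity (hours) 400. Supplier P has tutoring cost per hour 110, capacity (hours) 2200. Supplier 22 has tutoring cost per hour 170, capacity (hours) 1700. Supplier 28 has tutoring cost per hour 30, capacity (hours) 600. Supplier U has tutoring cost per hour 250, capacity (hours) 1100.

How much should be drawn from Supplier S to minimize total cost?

300

Fill from the cheapest provider first.
Take 600 from Supplier 28 at 30 ; need 300 more.
Supplier S at 70: take 300 of its 400 ; requirement met.
Supplier P, Supplier 22, Supplier U: unused.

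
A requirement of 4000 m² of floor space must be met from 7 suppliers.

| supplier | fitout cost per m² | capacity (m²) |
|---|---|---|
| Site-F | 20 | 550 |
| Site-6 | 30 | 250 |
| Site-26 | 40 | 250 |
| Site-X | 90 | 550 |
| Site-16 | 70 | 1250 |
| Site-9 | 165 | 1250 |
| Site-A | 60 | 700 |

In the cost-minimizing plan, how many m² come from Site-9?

450

Cheapest first:
Site-F at 20: take all 550 m² → 3450 still needed.
Site-6 (30): use full 250 → 3200 m² to go.
Site-26 (40): use full 250 → 2950 m² to go.
Site-A at 60: take all 700 m² → 2250 still needed.
Site-16 at 70: take all 1250 m² → 1000 still needed.
Site-X at 90: take all 550 m² → 450 still needed.
Site-9 (165): take the remaining 450 → done.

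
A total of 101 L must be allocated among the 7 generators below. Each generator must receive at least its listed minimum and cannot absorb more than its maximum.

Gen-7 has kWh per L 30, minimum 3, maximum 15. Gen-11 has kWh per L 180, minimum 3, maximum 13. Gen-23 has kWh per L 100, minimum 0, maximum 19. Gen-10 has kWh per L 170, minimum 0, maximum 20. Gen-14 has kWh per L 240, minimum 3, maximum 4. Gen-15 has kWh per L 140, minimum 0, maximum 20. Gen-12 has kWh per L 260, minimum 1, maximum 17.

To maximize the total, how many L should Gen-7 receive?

Meeting every minimum uses 3+3+0+0+3+0+1 = 10 L, leaving 91.
Order the generators by kWh per L: Gen-12 260 > Gen-14 240 > Gen-11 180 > Gen-10 170 > Gen-15 140 > Gen-23 100 > Gen-7 30.
Gen-12: +16 to 17 (cap) ; 75 left.
Gen-14 takes 1 more to reach its cap of 4 ; 74 left.
Gen-11: +10 to 13 (cap) ; 64 left.
Gen-10: +20 to 20 (cap) ; 44 left.
Give Gen-15 20 more to hit its cap of 20 ; 24 left.
Gen-23 takes 19 more to reach its cap of 19 ; 5 left.
Gen-7 has room for 12 more but only 5 remain, so it gets 8.

8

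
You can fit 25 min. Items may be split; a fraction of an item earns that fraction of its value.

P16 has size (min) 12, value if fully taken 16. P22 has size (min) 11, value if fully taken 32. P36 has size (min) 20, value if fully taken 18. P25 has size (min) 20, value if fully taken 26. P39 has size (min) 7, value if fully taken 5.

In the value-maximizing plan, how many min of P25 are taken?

2

Best value per unit of size first: P22 32/11≈2.91, P16 16/12≈1.33, P25 26/20≈1.3, P36 18/20≈0.9, P39 5/7≈0.714.
All 11 min of P22 fit (value 32) → 14 remain.
P16: take in full, 12 min for value 16 → 2 left.
2 min left: a 2/20 share of P25 gives 26×2/20 = 2.6.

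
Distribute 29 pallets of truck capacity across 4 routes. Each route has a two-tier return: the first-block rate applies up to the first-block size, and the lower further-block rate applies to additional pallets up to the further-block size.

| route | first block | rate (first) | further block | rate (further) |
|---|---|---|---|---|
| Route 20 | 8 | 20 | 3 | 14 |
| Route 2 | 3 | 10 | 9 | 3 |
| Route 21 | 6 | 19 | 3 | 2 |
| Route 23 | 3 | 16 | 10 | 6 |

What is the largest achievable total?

Order all 8 blocks by rate: Route 20/tier1 20 > Route 21/tier1 19 > Route 23/tier1 16 > Route 20/tier2 14 > Route 2/tier1 10 > Route 23/tier2 6 > Route 2/tier2 3 > Route 21/tier2 2.
Route 20/tier1 (20): +8 ; 21 left.
Route 21 tier1 at 19: fill all 6 ; 15 left.
Route 23 tier1 at 16: fill all 3 ; 12 left.
Route 20/tier2 (14): +3 ; 9 left.
Route 2 tier1 at 10: fill all 3 ; 6 left.
Route 23/tier2: +6 of 10 at 6; pool empty.
Total = 20×8 + 19×6 + 16×3 + 14×3 + 10×3 + 6×6 = 430.

430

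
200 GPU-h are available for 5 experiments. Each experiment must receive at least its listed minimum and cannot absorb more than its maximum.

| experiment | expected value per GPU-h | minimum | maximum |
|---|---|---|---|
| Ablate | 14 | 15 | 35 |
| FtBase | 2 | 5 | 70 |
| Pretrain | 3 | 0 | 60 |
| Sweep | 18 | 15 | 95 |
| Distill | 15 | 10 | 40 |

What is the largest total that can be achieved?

2885

Meeting every minimum uses 15+5+0+15+10 = 45 GPU-h, leaving 155.
Rank by expected value per GPU-h: Sweep 18 > Distill 15 > Ablate 14 > Pretrain 3 > FtBase 2.
Sweep: +80 to 95 (cap) — 75 left.
Give Distill 30 more to hit its cap of 40 — 45 left.
Ablate takes 20 more to reach its cap of 35 — 25 left.
Pretrain has room for 60 more but only 25 remain, so it gets 25.
Total = 14×35 + 2×5 + 3×25 + 18×95 + 15×40 = 2885.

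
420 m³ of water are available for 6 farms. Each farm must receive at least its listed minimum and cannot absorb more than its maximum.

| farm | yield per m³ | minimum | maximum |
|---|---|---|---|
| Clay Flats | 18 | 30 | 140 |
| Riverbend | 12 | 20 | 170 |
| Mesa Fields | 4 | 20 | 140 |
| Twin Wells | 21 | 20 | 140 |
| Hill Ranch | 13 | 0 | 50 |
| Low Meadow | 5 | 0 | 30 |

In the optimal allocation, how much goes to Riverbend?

Meeting every minimum uses 30+20+20+20+0+0 = 90 m³, leaving 330.
Highest yield per m³ first: Twin Wells 21 > Clay Flats 18 > Hill Ranch 13 > Riverbend 12 > Low Meadow 5 > Mesa Fields 4.
Give Twin Wells 120 more to hit its cap of 140 → 210 left.
Clay Flats: +110 to 140 (cap) → 100 left.
Hill Ranch takes 50 more to reach its cap of 50 → 50 left.
Riverbend has room for 150 more but only 50 remain, so it gets 70.

70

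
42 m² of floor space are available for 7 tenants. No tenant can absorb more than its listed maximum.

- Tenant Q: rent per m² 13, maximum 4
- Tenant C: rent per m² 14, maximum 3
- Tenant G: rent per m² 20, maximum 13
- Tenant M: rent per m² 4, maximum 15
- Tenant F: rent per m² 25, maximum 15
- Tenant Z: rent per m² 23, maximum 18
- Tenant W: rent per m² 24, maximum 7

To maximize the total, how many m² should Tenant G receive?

2

Rank by rent per m²: Tenant F 25 > Tenant W 24 > Tenant Z 23 > Tenant G 20 > Tenant C 14 > Tenant Q 13 > Tenant M 4.
Tenant F takes 15 to reach its cap of 15 ; 27 left.
Tenant W takes 7 to reach its cap of 7 ; 20 left.
Tenant Z takes 18 to reach its cap of 18 ; 2 left.
Only 2 left; Tenant G takes them to reach 2.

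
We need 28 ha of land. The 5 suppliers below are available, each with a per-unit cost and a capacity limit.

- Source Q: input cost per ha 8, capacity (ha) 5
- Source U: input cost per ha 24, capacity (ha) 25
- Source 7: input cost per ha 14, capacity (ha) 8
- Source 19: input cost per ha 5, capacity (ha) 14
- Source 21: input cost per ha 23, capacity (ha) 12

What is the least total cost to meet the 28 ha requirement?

Cheapest first:
Source 19 at 5: take all 14 ha ; 14 still needed.
Source Q at 8: take all 5 ha ; 9 still needed.
Source 7 (14): use full 8 ; 1 ha to go.
Take 1 from Source 21 at 23 to finish.
Source U: unused.
Cost = 14×5 + 5×8 + 8×14 + 1×23 = 245.

245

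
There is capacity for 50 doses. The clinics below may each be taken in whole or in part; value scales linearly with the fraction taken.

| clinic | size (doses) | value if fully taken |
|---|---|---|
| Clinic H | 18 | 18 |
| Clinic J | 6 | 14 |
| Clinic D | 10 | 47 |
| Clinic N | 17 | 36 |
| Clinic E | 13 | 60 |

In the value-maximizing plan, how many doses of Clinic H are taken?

4

Best value per unit of size first: Clinic D 47/10≈4.7, Clinic E 60/13≈4.62, Clinic J 14/6≈2.33, Clinic N 36/17≈2.12, Clinic H 18/18≈1.
All 10 doses of Clinic D fit (value 47) → 40 remain.
All 13 doses of Clinic E fit (value 60) → 27 remain.
Clinic J: take in full, 6 doses for value 14 → 21 left.
All 17 doses of Clinic N fit (value 36) → 4 remain.
4 doses left: a 4/18 share of Clinic H gives 18×4/18 = 4.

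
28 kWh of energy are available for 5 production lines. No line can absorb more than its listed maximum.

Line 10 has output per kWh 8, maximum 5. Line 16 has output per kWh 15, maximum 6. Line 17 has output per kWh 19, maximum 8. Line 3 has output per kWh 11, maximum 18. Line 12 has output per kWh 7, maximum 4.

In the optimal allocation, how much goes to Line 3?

Rank by output per kWh: Line 17 19 > Line 16 15 > Line 3 11 > Line 10 8 > Line 12 7.
Line 17 takes 8 to reach its cap of 8 → 20 left.
Line 16: +6 to 6 (cap) → 14 left.
Line 3: +14 (room for 18) → 14. Pool exhausted.

14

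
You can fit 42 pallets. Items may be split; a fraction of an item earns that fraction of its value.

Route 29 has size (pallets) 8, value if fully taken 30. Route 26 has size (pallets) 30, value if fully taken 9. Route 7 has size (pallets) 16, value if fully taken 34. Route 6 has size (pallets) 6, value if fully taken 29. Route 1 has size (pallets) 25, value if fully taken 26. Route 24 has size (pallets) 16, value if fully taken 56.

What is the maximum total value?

Best value per unit of size first: Route 6 29/6≈4.83, Route 29 30/8≈3.75, Route 24 56/16≈3.5, Route 7 34/16≈2.12, Route 1 26/25≈1.04, Route 26 9/30≈0.3.
Route 6: take in full, 6 pallets for value 29 — 36 left.
All 8 pallets of Route 29 fit (value 30) — 28 remain.
Route 24: take in full, 16 pallets for value 56 — 12 left.
12 pallets left: a 12/16 share of Route 7 gives 34×12/16 = 25.5.
Total value = 140.5.

140.5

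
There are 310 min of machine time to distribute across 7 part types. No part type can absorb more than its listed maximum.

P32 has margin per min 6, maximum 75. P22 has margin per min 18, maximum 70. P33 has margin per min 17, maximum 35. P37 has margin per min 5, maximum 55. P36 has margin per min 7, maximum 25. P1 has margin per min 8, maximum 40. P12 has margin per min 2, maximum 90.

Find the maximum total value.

3095

Order the part types by margin per min: P22 18 > P33 17 > P1 8 > P36 7 > P32 6 > P37 5 > P12 2.
P22 takes 70 to reach its cap of 70 ; 240 left.
P33: +35 to 35 (cap) ; 205 left.
P1: +40 to 40 (cap) ; 165 left.
Give P36 25 to hit its cap of 25 ; 140 left.
P32: +75 to 75 (cap) ; 65 left.
P37 takes 55 to reach its cap of 55 ; 10 left.
P12: +10 (room for 90) → 10. Pool exhausted.
Total = 6×75 + 18×70 + 17×35 + 5×55 + 7×25 + 8×40 + 2×10 = 3095.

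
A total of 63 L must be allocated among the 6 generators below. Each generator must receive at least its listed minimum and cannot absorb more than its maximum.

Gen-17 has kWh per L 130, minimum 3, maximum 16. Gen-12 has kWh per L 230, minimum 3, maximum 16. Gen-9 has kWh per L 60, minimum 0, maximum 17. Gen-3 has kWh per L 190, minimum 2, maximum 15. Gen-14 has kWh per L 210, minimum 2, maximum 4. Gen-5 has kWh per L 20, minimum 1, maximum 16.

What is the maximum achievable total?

Meeting every minimum uses 3+3+0+2+2+1 = 11 L, leaving 52.
Highest kWh per L first: Gen-12 230 > Gen-14 210 > Gen-3 190 > Gen-17 130 > Gen-9 60 > Gen-5 20.
Gen-12 takes 13 more to reach its cap of 16 ; 39 left.
Gen-14: +2 to 4 (cap) ; 37 left.
Give Gen-3 13 more to hit its cap of 15 ; 24 left.
Gen-17: +13 to 16 (cap) ; 11 left.
Gen-9: +11 (room for 17) → 11. Pool exhausted.
Total = 130×16 + 230×16 + 60×11 + 190×15 + 210×4 + 20×1 = 10130.

10130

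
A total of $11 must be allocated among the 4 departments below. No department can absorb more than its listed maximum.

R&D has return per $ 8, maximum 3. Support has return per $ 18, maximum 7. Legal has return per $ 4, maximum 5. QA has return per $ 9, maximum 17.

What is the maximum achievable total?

Rank by return per $: Support 18 > QA 9 > R&D 8 > Legal 4.
Support takes 7 to reach its cap of 7 → 4 left.
QA has room for 17 but only 4 remain, so it gets 4.
Total = 18×7 + 9×4 = 162.

162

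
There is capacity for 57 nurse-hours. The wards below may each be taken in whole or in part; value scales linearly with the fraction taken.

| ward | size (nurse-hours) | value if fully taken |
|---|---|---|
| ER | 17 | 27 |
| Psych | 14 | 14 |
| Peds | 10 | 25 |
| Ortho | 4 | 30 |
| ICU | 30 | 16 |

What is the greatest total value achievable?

Best value per unit of size first: Ortho 30/4≈7.5, Peds 25/10≈2.5, ER 27/17≈1.59, Psych 14/14≈1, ICU 16/30≈0.533.
Ortho: take in full, 4 nurse-hours for value 30 — 53 left.
Peds: take in full, 10 nurse-hours for value 25 — 43 left.
All 17 nurse-hours of ER fit (value 27) — 26 remain.
Psych: take in full, 14 nurse-hours for value 14 — 12 left.
Only 12 nurse-hours remain; take 12/30 of ICU for value 16×12/30 = 6.4.
Total value = 102.4.

102.4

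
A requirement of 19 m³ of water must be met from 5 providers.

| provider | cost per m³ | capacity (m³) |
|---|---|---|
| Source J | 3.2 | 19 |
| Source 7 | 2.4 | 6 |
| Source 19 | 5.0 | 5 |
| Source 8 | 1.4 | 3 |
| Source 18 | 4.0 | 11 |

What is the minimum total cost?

Use providers in increasing cost order.
Source 8 at 1.4: take all 3 m³ ; 16 still needed.
Source 7 (2.4): use full 6 ; 10 m³ to go.
Take 10 from Source J at 3.2 to finish.
Source 18, Source 19: unused.
Cost = 3×1.4 + 6×2.4 + 10×3.2 = 50.6.

50.6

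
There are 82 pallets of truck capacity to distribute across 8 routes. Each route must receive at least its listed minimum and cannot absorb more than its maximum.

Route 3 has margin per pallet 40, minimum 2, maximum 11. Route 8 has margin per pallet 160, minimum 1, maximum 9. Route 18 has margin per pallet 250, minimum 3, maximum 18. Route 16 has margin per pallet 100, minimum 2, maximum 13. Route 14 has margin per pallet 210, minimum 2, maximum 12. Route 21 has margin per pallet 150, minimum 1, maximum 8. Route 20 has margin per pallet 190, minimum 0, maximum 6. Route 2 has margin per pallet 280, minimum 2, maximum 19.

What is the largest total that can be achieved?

Meeting every minimum uses 2+1+3+2+2+1+0+2 = 13 pallets, leaving 69.
Highest margin per pallet first: Route 2 280 > Route 18 250 > Route 14 210 > Route 20 190 > Route 8 160 > Route 21 150 > Route 16 100 > Route 3 40.
Route 2 takes 17 more to reach its cap of 19 → 52 left.
Route 18: +15 to 18 (cap) → 37 left.
Give Route 14 10 more to hit its cap of 12 → 27 left.
Give Route 20 6 more to hit its cap of 6 → 21 left.
Give Route 8 8 more to hit its cap of 9 → 13 left.
Give Route 21 7 more to hit its cap of 8 → 6 left.
Route 16 has room for 11 more but only 6 remain, so it gets 8.
Total = 40×2 + 160×9 + 250×18 + 100×8 + 210×12 + 150×8 + 190×6 + 280×19 = 17000.

17000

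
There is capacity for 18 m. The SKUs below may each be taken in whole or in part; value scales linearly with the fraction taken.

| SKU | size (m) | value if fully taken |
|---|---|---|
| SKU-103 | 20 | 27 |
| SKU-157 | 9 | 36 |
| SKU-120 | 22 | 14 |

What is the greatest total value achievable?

48.15

Best value per unit of size first: SKU-157 36/9≈4, SKU-103 27/20≈1.35, SKU-120 14/22≈0.636.
Take all of SKU-157 (9 m, value 36) ; 9 m left.
9 m left: a 9/20 share of SKU-103 gives 27×9/20 = 12.15.
Total value = 48.15.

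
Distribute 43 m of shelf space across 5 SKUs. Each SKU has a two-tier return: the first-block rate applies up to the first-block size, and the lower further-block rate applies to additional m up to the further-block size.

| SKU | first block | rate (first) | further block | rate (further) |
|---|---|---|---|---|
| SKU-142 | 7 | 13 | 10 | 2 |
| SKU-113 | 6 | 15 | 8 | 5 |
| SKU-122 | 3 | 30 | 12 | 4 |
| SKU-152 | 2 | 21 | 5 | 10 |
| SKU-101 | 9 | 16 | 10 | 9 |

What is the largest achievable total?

Rank every tier by rate: SKU-122/first 30 > SKU-152/first 21 > SKU-101/first 16 > SKU-113/first 15 > SKU-142/first 13 > SKU-152/second 10 > SKU-101/second 9 > SKU-113/second 5 > SKU-122/second 4 > SKU-142/second 2.
SKU-122 first at 30: fill all 3 ; 40 left.
Fill SKU-152 first block (2 at 21) ; 38 left.
SKU-101 first at 16: fill all 9 ; 29 left.
Fill SKU-113 first block (6 at 15) ; 23 left.
Fill SKU-142 first block (7 at 13) ; 16 left.
Fill SKU-152 second block (5 at 10) ; 11 left.
Fill SKU-101 second block (10 at 9) ; 1 left.
SKU-113/second: +1 of 8 at 5; pool empty.
Total = 30×3 + 21×2 + 16×9 + 15×6 + 13×7 + 10×5 + 9×10 + 5×1 = 602.

602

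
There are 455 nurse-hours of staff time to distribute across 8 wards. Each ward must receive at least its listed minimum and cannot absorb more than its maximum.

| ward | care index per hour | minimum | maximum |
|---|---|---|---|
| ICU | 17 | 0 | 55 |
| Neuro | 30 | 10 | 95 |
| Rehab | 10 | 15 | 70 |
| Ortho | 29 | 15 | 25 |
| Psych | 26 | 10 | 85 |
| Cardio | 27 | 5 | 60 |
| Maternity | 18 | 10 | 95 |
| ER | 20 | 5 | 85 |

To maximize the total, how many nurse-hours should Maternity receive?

Meeting every minimum uses 0+10+15+15+10+5+10+5 = 70 nurse-hours, leaving 385.
Rank by care index per hour: Neuro 30 > Ortho 29 > Cardio 27 > Psych 26 > ER 20 > Maternity 18 > ICU 17 > Rehab 10.
Neuro: +85 to 95 (cap) — 300 left.
Ortho takes 10 more to reach its cap of 25 — 290 left.
Cardio: +55 to 60 (cap) — 235 left.
Psych: +75 to 85 (cap) — 160 left.
Give ER 80 more to hit its cap of 85 — 80 left.
Maternity has room for 85 more but only 80 remain, so it gets 90.

90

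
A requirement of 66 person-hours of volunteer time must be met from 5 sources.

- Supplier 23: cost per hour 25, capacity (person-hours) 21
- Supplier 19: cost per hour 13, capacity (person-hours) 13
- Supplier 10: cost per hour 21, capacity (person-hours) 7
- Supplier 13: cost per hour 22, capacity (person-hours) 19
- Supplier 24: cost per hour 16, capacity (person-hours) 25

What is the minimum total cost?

Use sources in increasing cost order.
Supplier 19 at 13: take all 13 person-hours → 53 still needed.
Supplier 24 at 16: take all 25 person-hours → 28 still needed.
Supplier 10 at 21: take all 7 person-hours → 21 still needed.
Supplier 13 (22): use full 19 → 2 person-hours to go.
Supplier 23 at 25: take 2 of its 21 → requirement met.
Cost = 13×13 + 25×16 + 7×21 + 19×22 + 2×25 = 1184.

1184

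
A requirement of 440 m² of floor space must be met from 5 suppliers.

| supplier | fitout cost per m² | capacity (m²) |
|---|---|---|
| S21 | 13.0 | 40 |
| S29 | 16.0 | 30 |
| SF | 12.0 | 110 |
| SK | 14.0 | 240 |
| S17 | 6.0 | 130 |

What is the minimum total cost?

4860

Cheapest first:
Take 130 from S17 at 6.0 — need 310 more.
SF (12.0): use full 110 — 200 m² to go.
S21 at 13.0: take all 40 m² — 160 still needed.
SK at 14.0: take 160 of its 240 — requirement met.
S29: unused.
Cost = 130×6.0 + 110×12.0 + 40×13.0 + 160×14.0 = 4860.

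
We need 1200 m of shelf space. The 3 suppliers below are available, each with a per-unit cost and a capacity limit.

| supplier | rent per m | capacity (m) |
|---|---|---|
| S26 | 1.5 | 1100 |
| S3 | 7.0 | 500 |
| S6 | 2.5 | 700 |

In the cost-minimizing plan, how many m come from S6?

Use suppliers in increasing cost order.
S26 at 1.5: take all 1100 m — 100 still needed.
S6 (2.5): take the remaining 100 — done.
S3: unused.

100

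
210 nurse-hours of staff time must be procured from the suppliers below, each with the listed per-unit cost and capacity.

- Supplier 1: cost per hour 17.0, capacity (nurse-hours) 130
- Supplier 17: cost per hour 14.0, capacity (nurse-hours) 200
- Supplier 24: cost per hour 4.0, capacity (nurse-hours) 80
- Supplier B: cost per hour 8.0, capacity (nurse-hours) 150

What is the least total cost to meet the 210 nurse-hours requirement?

1360

Fill from the cheapest supplier first.
Supplier 24 (4.0): use full 80 → 130 nurse-hours to go.
Supplier B at 8.0: take 130 of its 150 → requirement met.
Supplier 17, Supplier 1: unused.
Cost = 80×4.0 + 130×8.0 = 1360.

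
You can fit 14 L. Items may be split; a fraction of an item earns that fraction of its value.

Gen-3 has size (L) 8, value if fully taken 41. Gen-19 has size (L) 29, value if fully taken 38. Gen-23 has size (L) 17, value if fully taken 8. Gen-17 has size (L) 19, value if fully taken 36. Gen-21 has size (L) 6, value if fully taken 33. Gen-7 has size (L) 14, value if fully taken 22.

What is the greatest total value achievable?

Sort by value density: Gen-21 33/6≈5.5, Gen-3 41/8≈5.12, Gen-17 36/19≈1.89, Gen-7 22/14≈1.57, Gen-19 38/29≈1.31, Gen-23 8/17≈0.471.
Gen-21: take in full, 6 L for value 33 → 8 left.
All 8 L of Gen-3 fit (value 41) → 0 remain.
Total value = 74.

74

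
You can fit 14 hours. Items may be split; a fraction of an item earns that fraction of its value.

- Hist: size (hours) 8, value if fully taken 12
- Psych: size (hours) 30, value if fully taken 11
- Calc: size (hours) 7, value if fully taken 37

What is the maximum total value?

Best value per unit of size first: Calc 37/7≈5.29, Hist 12/8≈1.5, Psych 11/30≈0.367.
Take all of Calc (7 hours, value 37) → 7 hours left.
Fill the last 7 hours with part of Hist: 7/8 of it earns 10.5.
Total value = 47.5.

47.5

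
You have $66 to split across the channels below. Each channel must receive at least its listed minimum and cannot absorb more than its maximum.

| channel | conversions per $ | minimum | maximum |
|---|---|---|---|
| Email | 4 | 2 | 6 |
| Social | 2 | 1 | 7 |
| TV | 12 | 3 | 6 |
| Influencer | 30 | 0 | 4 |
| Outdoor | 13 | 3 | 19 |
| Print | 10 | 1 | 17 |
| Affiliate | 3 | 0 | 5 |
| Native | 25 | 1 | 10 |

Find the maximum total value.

Meeting every minimum uses 2+1+3+0+3+1+0+1 = 11 $, leaving 55.
Rank by conversions per $: Influencer 30 > Native 25 > Outdoor 13 > TV 12 > Print 10 > Email 4 > Affiliate 3 > Social 2.
Give Influencer 4 more to hit its cap of 4 — 51 left.
Give Native 9 more to hit its cap of 10 — 42 left.
Outdoor: +16 to 19 (cap) — 26 left.
TV: +3 to 6 (cap) — 23 left.
Print: +16 to 17 (cap) — 7 left.
Give Email 4 more to hit its cap of 6 — 3 left.
Affiliate: +3 (room for 5) → 3. Pool exhausted.
Total = 4×6 + 2×1 + 12×6 + 30×4 + 13×19 + 10×17 + 3×3 + 25×10 = 894.

894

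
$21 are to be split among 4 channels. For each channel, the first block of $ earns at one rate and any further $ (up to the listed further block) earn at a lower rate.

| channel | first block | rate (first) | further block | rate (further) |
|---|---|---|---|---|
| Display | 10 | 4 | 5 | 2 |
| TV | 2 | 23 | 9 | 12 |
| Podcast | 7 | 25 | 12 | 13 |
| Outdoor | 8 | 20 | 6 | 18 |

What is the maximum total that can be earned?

453

Rank every tier by rate: Podcast/T1 25 > TV/T1 23 > Outdoor/T1 20 > Outdoor/T2 18 > Podcast/T2 13 > TV/T2 12 > Display/T1 4 > Display/T2 2.
Podcast T1 at 25: fill all 7 — 14 left.
TV/T1 (23): +2 — 12 left.
Fill Outdoor T1 block (8 at 20) — 4 left.
Outdoor/T2: +4 of 6 at 18; pool empty.
Total = 25×7 + 23×2 + 20×8 + 18×4 = 453.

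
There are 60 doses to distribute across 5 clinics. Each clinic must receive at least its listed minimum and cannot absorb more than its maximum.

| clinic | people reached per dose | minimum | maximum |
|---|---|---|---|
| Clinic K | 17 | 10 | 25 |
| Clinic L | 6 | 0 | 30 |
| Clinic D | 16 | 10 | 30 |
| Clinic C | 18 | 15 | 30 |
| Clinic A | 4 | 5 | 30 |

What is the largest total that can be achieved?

Meeting every minimum uses 10+0+10+15+5 = 40 doses, leaving 20.
Rank by people reached per dose: Clinic C 18 > Clinic K 17 > Clinic D 16 > Clinic L 6 > Clinic A 4.
Clinic C: +15 to 30 (cap) — 5 left.
Only 5 left; Clinic K takes them to reach 15.
Total = 17×15 + 16×10 + 18×30 + 4×5 = 975.

975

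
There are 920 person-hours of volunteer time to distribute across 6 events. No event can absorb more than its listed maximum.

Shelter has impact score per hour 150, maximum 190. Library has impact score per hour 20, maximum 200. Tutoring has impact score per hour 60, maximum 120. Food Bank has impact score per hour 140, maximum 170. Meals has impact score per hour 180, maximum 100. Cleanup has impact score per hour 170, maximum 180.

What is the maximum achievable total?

Order the events by impact score per hour: Meals 180 > Cleanup 170 > Shelter 150 > Food Bank 140 > Tutoring 60 > Library 20.
Meals takes 100 to reach its cap of 100 ; 820 left.
Cleanup: +180 to 180 (cap) ; 640 left.
Shelter: +190 to 190 (cap) ; 450 left.
Food Bank: +170 to 170 (cap) ; 280 left.
Tutoring: +120 to 120 (cap) ; 160 left.
Only 160 left; Library takes them to reach 160.
Total = 150×190 + 20×160 + 60×120 + 140×170 + 180×100 + 170×180 = 111300.

111300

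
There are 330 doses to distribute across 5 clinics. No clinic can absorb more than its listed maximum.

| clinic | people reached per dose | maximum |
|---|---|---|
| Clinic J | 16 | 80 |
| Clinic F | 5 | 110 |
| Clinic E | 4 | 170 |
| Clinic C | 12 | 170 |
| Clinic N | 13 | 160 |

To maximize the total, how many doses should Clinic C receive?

Highest people reached per dose first: Clinic J 16 > Clinic N 13 > Clinic C 12 > Clinic F 5 > Clinic E 4.
Clinic J: +80 to 80 (cap) → 250 left.
Clinic N takes 160 to reach its cap of 160 → 90 left.
Clinic C has room for 170 but only 90 remain, so it gets 90.

90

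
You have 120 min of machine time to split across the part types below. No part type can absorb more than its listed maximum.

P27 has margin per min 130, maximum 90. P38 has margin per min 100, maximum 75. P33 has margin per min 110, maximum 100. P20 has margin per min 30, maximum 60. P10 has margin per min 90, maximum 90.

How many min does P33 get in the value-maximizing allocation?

Order the part types by margin per min: P27 130 > P33 110 > P38 100 > P10 90 > P20 30.
P27: +90 to 90 (cap) ; 30 left.
P33 has room for 100 but only 30 remain, so it gets 30.

30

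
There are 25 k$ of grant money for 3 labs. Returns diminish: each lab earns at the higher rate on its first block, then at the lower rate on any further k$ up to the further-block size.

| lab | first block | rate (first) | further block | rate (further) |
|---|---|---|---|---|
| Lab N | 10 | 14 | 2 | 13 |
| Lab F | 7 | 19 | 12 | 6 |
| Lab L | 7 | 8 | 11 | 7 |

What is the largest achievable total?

Treat each block as its own option and order by rate: Lab F/T1 19 > Lab N/T1 14 > Lab N/T2 13 > Lab L/T1 8 > Lab L/T2 7 > Lab F/T2 6.
Lab F T1 at 19: fill all 7 — 18 left.
Lab N/T1 (14): +10 — 8 left.
Fill Lab N T2 block (2 at 13) — 6 left.
6 remain; put them into Lab L T1 at 8.
Total = 19×7 + 14×10 + 13×2 + 8×6 = 347.

347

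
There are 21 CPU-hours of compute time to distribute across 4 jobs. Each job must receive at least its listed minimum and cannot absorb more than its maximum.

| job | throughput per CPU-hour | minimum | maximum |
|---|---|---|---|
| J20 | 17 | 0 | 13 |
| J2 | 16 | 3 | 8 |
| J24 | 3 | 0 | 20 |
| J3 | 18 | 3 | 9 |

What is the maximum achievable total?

Meeting every minimum uses 0+3+0+3 = 6 CPU-hours, leaving 15.
Highest throughput per CPU-hour first: J3 18 > J20 17 > J2 16 > J24 3.
J3: +6 to 9 (cap) ; 9 left.
Only 9 left; J20 takes them to reach 9.
Total = 17×9 + 16×3 + 18×9 = 363.

363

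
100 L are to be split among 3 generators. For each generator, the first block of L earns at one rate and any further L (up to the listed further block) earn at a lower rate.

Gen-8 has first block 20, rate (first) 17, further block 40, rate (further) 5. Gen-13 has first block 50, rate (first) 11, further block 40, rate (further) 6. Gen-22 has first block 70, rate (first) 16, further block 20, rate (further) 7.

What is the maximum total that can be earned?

Order all 6 blocks by rate: Gen-8/tier1 17 > Gen-22/tier1 16 > Gen-13/tier1 11 > Gen-22/tier2 7 > Gen-13/tier2 6 > Gen-8/tier2 5.
Gen-8/tier1 (17): +20 — 80 left.
Gen-22/tier1 (16): +70 — 10 left.
Gen-13/tier1: +10 of 50 at 11; pool empty.
Total = 17×20 + 16×70 + 11×10 = 1570.

1570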